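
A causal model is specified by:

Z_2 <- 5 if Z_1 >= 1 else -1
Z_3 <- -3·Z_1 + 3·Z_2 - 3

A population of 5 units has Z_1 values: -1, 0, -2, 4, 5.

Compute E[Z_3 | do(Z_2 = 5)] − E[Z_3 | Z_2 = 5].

9.9

Under do(Z_2=5), Z_2's equation is replaced by Z_2=5 for every unit. Per-unit Z_3: 15, 12, 18, 0, -3. Mean = 8.4.
Conditioning on Z_2=5 selects the 2 unit(s) with Z_1 ∈ {4, 5}. Their Z_3 values: 0, -3. Mean = -1.5.
Difference = 8.4 − (-1.5) = 9.9.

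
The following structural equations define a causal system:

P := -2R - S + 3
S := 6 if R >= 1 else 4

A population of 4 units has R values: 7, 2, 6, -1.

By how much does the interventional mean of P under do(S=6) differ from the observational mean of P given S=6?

3

Every unit gets S=6 under the intervention. P values become -17, -7, -15, -1; E[P|do(S=6)] = -10.
Observing S=6 restricts to units where S's equation naturally yields 6: R ∈ {7, 2, 6}. In that subpopulation P = -17, -7, -15, mean -13.
Difference = -10 − (-13) = 3.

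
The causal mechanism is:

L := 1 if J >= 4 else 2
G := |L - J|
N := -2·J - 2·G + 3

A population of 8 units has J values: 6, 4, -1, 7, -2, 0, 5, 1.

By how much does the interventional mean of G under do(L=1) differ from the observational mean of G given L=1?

-1.5

The intervention sets L=1 in all 8 units regardless of J. Recomputing G per unit gives 5, 3, 2, 6, 3, 1, 4, 0; average 3.
E[G|L=1] averages over only the 4 units with L=1 (J = 6, 4, 7, 5): G = 5, 3, 6, 4, mean 4.5.
Difference = 3 − 4.5 = -1.5.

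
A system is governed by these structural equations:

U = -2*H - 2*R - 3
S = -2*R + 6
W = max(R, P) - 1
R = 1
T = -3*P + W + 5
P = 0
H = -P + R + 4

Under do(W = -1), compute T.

Intervening sets W = -1 and removes its equation (W = max(R, P) - 1).
T = -3*P + W + 5  [with P=0, W=-1]  = 4

4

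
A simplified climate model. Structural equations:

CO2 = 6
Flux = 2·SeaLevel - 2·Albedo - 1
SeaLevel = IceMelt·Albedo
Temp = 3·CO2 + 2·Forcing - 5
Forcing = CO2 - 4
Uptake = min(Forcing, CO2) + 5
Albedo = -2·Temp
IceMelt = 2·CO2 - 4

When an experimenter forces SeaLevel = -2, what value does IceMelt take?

8

do(SeaLevel=-2) replaces the equation SeaLevel = IceMelt·Albedo with the constant SeaLevel = -2.
No directed path runs from SeaLevel to IceMelt, so IceMelt keeps its natural value.
IceMelt = 2·CO2 - 4  [with CO2=6]  = 8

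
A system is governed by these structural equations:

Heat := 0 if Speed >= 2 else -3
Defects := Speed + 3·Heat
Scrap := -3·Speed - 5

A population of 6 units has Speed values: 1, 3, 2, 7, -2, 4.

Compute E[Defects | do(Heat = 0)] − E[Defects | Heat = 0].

Under do(Heat=0), Heat's equation is replaced by Heat=0 for every unit. Per-unit Defects: 1, 3, 2, 7, -2, 4. Mean = 2.5.
E[Defects|Heat=0] averages over only the 4 units with Heat=0 (Speed = 3, 2, 7, 4): Defects = 3, 2, 7, 4, mean 4.
Difference = 2.5 − 4 = -1.5.

-1.5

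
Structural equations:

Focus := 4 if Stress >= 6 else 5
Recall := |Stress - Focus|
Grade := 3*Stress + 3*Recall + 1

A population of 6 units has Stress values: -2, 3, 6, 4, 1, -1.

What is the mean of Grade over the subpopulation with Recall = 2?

Conditioning on Recall=2 selects the 2 unit(s) with Stress ∈ {3, 6}. Their Grade values: 16, 25. Mean = 20.5.

20.5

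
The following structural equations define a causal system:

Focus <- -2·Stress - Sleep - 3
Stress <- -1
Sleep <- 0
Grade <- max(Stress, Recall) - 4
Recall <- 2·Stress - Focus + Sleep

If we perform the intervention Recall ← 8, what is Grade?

Intervening sets Recall = 8 and removes its equation (Recall <- 2·Stress - Focus + Sleep).
Grade = max(Stress, Recall) - 4  [with Stress=-1, Recall=8]  = 4

4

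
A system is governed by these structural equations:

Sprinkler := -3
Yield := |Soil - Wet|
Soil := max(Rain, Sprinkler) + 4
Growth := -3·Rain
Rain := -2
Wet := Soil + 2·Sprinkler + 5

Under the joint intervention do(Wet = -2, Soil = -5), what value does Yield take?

3

The joint intervention fixes Wet = -2, Soil = -5, removing each variable's own equation.
Yield = |Soil - Wet|  [with Soil=-5, Wet=-2]  = 3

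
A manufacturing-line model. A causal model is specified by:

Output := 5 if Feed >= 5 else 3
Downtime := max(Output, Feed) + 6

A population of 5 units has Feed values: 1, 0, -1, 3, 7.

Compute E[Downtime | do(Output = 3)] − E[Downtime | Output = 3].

The intervention sets Output=3 in all 5 units regardless of Feed. Recomputing Downtime per unit gives 9, 9, 9, 9, 13; average 9.8.
E[Downtime|Output=3] averages over only the 4 units with Output=3 (Feed = 1, 0, -1, 3): Downtime = 9, 9, 9, 9, mean 9.
Difference = 9.8 − 9 = 0.8.

0.8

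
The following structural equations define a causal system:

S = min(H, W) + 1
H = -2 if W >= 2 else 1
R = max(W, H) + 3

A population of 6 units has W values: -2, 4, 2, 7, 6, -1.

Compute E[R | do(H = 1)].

6.5

Every unit gets H=1 under the intervention. R values become 4, 7, 5, 10, 9, 4; E[R|do(H=1)] = 6.5.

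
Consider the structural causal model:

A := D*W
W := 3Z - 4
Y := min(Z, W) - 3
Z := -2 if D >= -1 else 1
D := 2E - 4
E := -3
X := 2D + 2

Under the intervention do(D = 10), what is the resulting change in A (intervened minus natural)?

-110

Under do(D=10), the mechanism D := 2E - 4 is discarded; D is fixed at 10.
Z = -2 if D >= -1 else 1  [with D=10]  = -2
W = 3Z - 4  [with Z=-2]  = -10
A = D*W  [with D=10, W=-10]  = -100
Without intervention: D = 2E - 4  [with E=-3]  = -10; Z = -2 if D >= -1 else 1  [with D=-10]  = 1; W = 3Z - 4  [with Z=1]  = -1; A = D*W  [with D=-10, W=-1]  = 10.
Change = -100 − 10 = -110.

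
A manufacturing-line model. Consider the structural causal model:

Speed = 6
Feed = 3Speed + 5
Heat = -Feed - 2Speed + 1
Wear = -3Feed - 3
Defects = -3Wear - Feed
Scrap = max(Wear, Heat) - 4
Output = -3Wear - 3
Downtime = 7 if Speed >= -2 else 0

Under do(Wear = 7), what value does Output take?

The intervention breaks the incoming arrows to Wear: Wear = -3Feed - 3 no longer applies, and Wear = 7.
Output = -3Wear - 3  [with Wear=7]  = -24

-24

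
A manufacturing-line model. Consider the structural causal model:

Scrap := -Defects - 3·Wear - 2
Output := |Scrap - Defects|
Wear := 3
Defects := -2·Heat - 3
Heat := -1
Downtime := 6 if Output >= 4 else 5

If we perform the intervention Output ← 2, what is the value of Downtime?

The intervention breaks the incoming arrows to Output: Output := |Scrap - Defects| no longer applies, and Output = 2.
Downtime = 6 if Output >= 4 else 5  [with Output=2]  = 5

5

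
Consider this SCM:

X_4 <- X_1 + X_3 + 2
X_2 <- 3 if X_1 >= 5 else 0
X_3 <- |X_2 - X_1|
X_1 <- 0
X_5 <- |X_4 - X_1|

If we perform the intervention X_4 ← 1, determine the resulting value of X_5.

1

Intervening sets X_4 = 1 and removes its equation (X_4 <- X_1 + X_3 + 2).
X_5 = |X_4 - X_1|  [with X_4=1, X_1=0]  = 1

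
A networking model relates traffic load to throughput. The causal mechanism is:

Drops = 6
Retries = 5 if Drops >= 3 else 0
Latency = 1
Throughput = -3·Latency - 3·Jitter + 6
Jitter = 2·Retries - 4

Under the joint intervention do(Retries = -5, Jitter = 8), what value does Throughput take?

-21

Setting Retries = -5, Jitter = 8 by intervention discards those variables' equations.
Throughput = -3·Latency - 3·Jitter + 6  [with Latency=1, Jitter=8]  = -21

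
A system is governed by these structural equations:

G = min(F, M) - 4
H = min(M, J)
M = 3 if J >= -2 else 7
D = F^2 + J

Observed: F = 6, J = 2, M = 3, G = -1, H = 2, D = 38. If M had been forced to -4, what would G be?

The intervention breaks the incoming arrows to M: M = 3 if J >= -2 else 7 no longer applies, and M = -4.
G = min(F, M) - 4  [with F=6, M=-4]  = -8

-8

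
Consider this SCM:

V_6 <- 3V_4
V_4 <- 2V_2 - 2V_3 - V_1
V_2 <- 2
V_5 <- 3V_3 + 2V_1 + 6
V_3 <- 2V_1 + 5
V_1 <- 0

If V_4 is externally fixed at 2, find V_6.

Under do(V_4=2), the mechanism V_4 <- 2V_2 - 2V_3 - V_1 is discarded; V_4 is fixed at 2.
V_6 = 3V_4  [with V_4=2]  = 6

6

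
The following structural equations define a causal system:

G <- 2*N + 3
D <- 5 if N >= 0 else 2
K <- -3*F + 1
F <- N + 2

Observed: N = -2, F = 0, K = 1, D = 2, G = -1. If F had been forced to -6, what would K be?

The intervention breaks the incoming arrows to F: F <- N + 2 no longer applies, and F = -6.
K = -3*F + 1  [with F=-6]  = 19

19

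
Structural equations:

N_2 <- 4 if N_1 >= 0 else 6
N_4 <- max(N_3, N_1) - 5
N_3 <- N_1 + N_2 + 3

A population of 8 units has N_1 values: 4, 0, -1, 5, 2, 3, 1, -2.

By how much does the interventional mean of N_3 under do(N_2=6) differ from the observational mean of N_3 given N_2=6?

Every unit gets N_2=6 under the intervention. N_3 values become 13, 9, 8, 14, 11, 12, 10, 7; E[N_3|do(N_2=6)] = 10.5.
E[N_3|N_2=6] averages over only the 2 units with N_2=6 (N_1 = -1, -2): N_3 = 8, 7, mean 7.5.
Difference = 10.5 − 7.5 = 3.

3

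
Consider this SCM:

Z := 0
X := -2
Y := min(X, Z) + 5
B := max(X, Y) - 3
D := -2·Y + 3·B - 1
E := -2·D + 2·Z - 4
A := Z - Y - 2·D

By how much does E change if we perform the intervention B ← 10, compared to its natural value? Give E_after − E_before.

-60

Under do(B=10), the mechanism B := max(X, Y) - 3 is discarded; B is fixed at 10.
Y = min(X, Z) + 5  [with X=-2, Z=0]  = 3
D = -2·Y + 3·B - 1  [with Y=3, B=10]  = 23
E = -2·D + 2·Z - 4  [with D=23, Z=0]  = -50
Without intervention: Y = min(X, Z) + 5  [with X=-2, Z=0]  = 3; B = max(X, Y) - 3  [with X=-2, Y=3]  = 0; D = -2·Y + 3·B - 1  [with Y=3, B=0]  = -7; E = -2·D + 2·Z - 4  [with D=-7, Z=0]  = 10.
Change = -50 − 10 = -60.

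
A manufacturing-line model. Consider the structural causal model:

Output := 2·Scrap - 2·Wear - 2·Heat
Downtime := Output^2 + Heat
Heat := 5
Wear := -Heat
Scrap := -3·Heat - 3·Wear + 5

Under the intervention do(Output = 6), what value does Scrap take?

Under do(Output=6), the mechanism Output := 2·Scrap - 2·Wear - 2·Heat is discarded; Output is fixed at 6.
Since Scrap is not a descendant of the intervened variable, it is unaffected.
Wear = -Heat  [with Heat=5]  = -5
Scrap = -3·Heat - 3·Wear + 5  [with Heat=5, Wear=-5]  = 5

5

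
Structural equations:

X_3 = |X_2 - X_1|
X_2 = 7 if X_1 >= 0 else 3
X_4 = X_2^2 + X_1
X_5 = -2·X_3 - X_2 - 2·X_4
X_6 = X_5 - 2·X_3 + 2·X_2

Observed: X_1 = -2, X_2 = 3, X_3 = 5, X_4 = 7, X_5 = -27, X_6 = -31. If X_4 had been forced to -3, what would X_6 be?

Under do(X_4=-3), the mechanism X_4 = X_2^2 + X_1 is discarded; X_4 is fixed at -3.
X_2 = 7 if X_1 >= 0 else 3  [with X_1=-2]  = 3
X_3 = |X_2 - X_1|  [with X_2=3, X_1=-2]  = 5
X_5 = -2·X_3 - X_2 - 2·X_4  [with X_3=5, X_2=3, X_4=-3]  = -7
X_6 = X_5 - 2·X_3 + 2·X_2  [with X_5=-7, X_3=5, X_2=3]  = -11

-11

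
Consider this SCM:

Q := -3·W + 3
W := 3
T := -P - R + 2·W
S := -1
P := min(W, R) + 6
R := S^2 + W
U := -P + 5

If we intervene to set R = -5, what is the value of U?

4

The intervention breaks the incoming arrows to R: R := S^2 + W no longer applies, and R = -5.
P = min(W, R) + 6  [with W=3, R=-5]  = 1
U = -P + 5  [with P=1]  = 4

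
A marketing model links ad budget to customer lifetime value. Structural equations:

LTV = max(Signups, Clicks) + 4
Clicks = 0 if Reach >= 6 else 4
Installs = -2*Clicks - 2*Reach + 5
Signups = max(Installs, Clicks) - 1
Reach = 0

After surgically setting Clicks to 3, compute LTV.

7

do(Clicks=3) replaces the equation Clicks = 0 if Reach >= 6 else 4 with the constant Clicks = 3.
Installs = -2*Clicks - 2*Reach + 5  [with Clicks=3, Reach=0]  = -1
Signups = max(Installs, Clicks) - 1  [with Installs=-1, Clicks=3]  = 2
LTV = max(Signups, Clicks) + 4  [with Signups=2, Clicks=3]  = 7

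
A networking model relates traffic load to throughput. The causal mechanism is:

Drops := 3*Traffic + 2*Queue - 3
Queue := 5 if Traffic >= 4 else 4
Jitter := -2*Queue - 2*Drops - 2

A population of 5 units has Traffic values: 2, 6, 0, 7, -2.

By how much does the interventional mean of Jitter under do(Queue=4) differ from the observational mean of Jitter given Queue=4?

-15.6

The intervention sets Queue=4 in all 5 units regardless of Traffic. Recomputing Jitter per unit gives -32, -56, -20, -62, -8; average -35.6.
Conditioning on Queue=4 selects the 3 unit(s) with Traffic ∈ {2, 0, -2}. Their Jitter values: -32, -20, -8. Mean = -20.
Difference = -35.6 − (-20) = -15.6.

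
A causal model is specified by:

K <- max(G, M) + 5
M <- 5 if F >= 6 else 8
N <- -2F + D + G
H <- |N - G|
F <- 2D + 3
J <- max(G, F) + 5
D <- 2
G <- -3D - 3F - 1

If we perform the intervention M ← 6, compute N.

-40

Intervening sets M = 6 and removes its equation (M <- 5 if F >= 6 else 8).
No directed path runs from M to N, so N keeps its natural value.
F = 2D + 3  [with D=2]  = 7
G = -3D - 3F - 1  [with D=2, F=7]  = -28
N = -2F + D + G  [with F=7, D=2, G=-28]  = -40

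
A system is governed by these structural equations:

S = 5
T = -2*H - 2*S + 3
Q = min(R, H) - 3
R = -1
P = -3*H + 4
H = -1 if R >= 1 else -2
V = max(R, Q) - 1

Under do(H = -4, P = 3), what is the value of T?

1

The joint intervention fixes H = -4, P = 3, removing each variable's own equation.
T = -2*H - 2*S + 3  [with H=-4, S=5]  = 1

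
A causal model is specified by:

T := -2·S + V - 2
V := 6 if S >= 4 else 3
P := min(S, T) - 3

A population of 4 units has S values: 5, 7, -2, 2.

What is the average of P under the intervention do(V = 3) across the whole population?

-9.75

do(V=3) breaks V's dependence on S. With V=3 fixed, P across the units is -12, -16, -5, -6, mean -9.75.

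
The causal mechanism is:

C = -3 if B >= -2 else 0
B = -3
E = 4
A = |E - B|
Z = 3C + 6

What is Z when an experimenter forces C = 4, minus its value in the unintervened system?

The intervention breaks the incoming arrows to C: C = -3 if B >= -2 else 0 no longer applies, and C = 4.
Z = 3C + 6  [with C=4]  = 18
Without intervention: C = -3 if B >= -2 else 0  [with B=-3]  = 0; Z = 3C + 6  [with C=0]  = 6.
Change = 18 − 6 = 12.

12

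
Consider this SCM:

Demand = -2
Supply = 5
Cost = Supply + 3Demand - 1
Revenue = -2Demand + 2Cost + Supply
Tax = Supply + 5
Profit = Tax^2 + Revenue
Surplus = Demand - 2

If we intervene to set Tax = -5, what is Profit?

The intervention breaks the incoming arrows to Tax: Tax = Supply + 5 no longer applies, and Tax = -5.
Cost = Supply + 3Demand - 1  [with Supply=5, Demand=-2]  = -2
Revenue = -2Demand + 2Cost + Supply  [with Demand=-2, Cost=-2, Supply=5]  = 5
Profit = Tax^2 + Revenue  [with Tax=-5, Revenue=5]  = 30

30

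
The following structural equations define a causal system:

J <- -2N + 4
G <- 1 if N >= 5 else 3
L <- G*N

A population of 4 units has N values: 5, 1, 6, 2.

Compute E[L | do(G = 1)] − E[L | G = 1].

-2

Every unit gets G=1 under the intervention. L values become 5, 1, 6, 2; E[L|do(G=1)] = 3.5.
Observing G=1 restricts to units where G's equation naturally yields 1: N ∈ {5, 6}. In that subpopulation L = 5, 6, mean 5.5.
Difference = 3.5 − 5.5 = -2.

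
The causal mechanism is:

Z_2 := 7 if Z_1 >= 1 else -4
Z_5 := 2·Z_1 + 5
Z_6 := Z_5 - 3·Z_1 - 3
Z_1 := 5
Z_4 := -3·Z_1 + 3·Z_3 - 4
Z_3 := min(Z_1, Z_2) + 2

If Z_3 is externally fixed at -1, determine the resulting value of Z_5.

do(Z_3=-1) replaces the equation Z_3 := min(Z_1, Z_2) + 2 with the constant Z_3 = -1.
Z_5 is not downstream of the intervention, so its value is determined by the original equations.
Z_5 = 2·Z_1 + 5  [with Z_1=5]  = 15

15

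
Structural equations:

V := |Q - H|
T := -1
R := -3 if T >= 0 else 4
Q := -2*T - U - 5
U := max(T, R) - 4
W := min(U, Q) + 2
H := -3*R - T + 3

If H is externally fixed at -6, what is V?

3

Under do(H=-6), the mechanism H := -3*R - T + 3 is discarded; H is fixed at -6.
R = -3 if T >= 0 else 4  [with T=-1]  = 4
U = max(T, R) - 4  [with T=-1, R=4]  = 0
Q = -2*T - U - 5  [with T=-1, U=0]  = -3
V = |Q - H|  [with Q=-3, H=-6]  = 3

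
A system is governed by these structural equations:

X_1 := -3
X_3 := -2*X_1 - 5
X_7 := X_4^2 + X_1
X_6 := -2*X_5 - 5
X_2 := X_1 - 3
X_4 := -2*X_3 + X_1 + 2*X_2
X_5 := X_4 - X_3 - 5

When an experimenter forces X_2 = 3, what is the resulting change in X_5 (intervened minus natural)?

do(X_2=3) replaces the equation X_2 := X_1 - 3 with the constant X_2 = 3.
X_3 = -2*X_1 - 5  [with X_1=-3]  = 1
X_4 = -2*X_3 + X_1 + 2*X_2  [with X_3=1, X_1=-3, X_2=3]  = 1
X_5 = X_4 - X_3 - 5  [with X_4=1, X_3=1]  = -5
Without intervention: X_2 = X_1 - 3  [with X_1=-3]  = -6; X_3 = -2*X_1 - 5  [with X_1=-3]  = 1; X_4 = -2*X_3 + X_1 + 2*X_2  [with X_3=1, X_1=-3, X_2=-6]  = -17; X_5 = X_4 - X_3 - 5  [with X_4=-17, X_3=1]  = -23.
Change = -5 − (-23) = 18.

18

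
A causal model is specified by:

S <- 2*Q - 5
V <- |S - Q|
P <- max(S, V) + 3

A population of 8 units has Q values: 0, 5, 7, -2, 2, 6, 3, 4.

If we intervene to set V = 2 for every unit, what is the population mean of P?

do(V=2) breaks V's dependence on Q. With V=2 fixed, P across the units is 5, 8, 12, 5, 5, 10, 5, 6, mean 7.

7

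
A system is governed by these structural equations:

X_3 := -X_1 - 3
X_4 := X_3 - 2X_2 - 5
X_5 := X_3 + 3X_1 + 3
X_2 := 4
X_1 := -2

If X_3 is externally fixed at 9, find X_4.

-4

The intervention breaks the incoming arrows to X_3: X_3 := -X_1 - 3 no longer applies, and X_3 = 9.
X_4 = X_3 - 2X_2 - 5  [with X_3=9, X_2=4]  = -4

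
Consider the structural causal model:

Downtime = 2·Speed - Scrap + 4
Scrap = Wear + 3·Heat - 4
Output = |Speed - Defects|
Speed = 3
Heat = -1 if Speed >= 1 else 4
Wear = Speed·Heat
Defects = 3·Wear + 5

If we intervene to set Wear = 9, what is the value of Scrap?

2

do(Wear=9) replaces the equation Wear = Speed·Heat with the constant Wear = 9.
Heat = -1 if Speed >= 1 else 4  [with Speed=3]  = -1
Scrap = Wear + 3·Heat - 4  [with Wear=9, Heat=-1]  = 2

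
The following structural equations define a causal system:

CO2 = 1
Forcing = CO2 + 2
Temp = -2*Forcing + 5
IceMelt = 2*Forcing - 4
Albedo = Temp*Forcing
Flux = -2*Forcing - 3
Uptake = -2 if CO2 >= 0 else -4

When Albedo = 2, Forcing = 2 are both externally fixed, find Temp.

1

Setting Albedo = 2, Forcing = 2 by intervention discards those variables' equations.
Temp = -2*Forcing + 5  [with Forcing=2]  = 1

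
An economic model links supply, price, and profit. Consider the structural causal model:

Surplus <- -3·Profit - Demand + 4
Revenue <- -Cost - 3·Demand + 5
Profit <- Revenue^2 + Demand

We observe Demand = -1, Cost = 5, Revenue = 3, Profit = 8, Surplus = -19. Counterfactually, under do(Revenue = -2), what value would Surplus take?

-4

do(Revenue=-2) replaces the equation Revenue <- -Cost - 3·Demand + 5 with the constant Revenue = -2.
Profit = Revenue^2 + Demand  [with Revenue=-2, Demand=-1]  = 3
Surplus = -3·Profit - Demand + 4  [with Profit=3, Demand=-1]  = -4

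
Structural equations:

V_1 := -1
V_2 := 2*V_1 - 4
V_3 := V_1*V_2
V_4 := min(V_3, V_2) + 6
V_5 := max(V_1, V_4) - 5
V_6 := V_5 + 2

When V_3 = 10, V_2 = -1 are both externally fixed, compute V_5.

0

Setting V_3 = 10, V_2 = -1 by intervention discards those variables' equations.
V_4 = min(V_3, V_2) + 6  [with V_3=10, V_2=-1]  = 5
V_5 = max(V_1, V_4) - 5  [with V_1=-1, V_4=5]  = 0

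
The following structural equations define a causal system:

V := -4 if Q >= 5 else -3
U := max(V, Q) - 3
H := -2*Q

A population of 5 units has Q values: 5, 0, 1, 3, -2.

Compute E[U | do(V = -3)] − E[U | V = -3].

0.9

do(V=-3) breaks V's dependence on Q. With V=-3 fixed, U across the units is 2, -3, -2, 0, -5, mean -1.6.
Observing V=-3 restricts to units where V's equation naturally yields -3: Q ∈ {0, 1, 3, -2}. In that subpopulation U = -3, -2, 0, -5, mean -2.5.
Difference = -1.6 − (-2.5) = 0.9.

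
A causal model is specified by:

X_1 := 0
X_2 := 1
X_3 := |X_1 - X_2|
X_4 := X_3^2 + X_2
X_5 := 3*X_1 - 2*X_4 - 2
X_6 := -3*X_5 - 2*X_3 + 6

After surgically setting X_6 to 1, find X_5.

-6

do(X_6=1) replaces the equation X_6 := -3*X_5 - 2*X_3 + 6 with the constant X_6 = 1.
Since X_5 is not a descendant of the intervened variable, it is unaffected.
X_3 = |X_1 - X_2|  [with X_1=0, X_2=1]  = 1
X_4 = X_3^2 + X_2  [with X_3=1, X_2=1]  = 2
X_5 = 3*X_1 - 2*X_4 - 2  [with X_1=0, X_4=2]  = -6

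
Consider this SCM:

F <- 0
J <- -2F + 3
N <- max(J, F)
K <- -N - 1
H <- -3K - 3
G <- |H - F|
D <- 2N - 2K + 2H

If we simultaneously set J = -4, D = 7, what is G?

Under do(J = -4, D = 7), each intervened variable's structural equation is replaced by its fixed value.
N = max(J, F)  [with J=-4, F=0]  = 0
K = -N - 1  [with N=0]  = -1
H = -3K - 3  [with K=-1]  = 0
G = |H - F|  [with H=0, F=0]  = 0

0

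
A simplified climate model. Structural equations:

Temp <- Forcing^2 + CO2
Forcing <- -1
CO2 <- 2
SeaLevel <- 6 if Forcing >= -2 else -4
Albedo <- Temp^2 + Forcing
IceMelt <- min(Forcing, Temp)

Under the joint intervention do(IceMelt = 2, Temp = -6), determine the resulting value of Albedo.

The joint intervention fixes IceMelt = 2, Temp = -6, removing each variable's own equation.
Albedo = Temp^2 + Forcing  [with Temp=-6, Forcing=-1]  = 35

35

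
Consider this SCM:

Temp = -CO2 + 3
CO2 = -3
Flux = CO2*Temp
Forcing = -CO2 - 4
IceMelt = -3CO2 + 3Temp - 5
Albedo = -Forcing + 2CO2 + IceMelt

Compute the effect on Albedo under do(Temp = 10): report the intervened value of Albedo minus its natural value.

do(Temp=10) replaces the equation Temp = -CO2 + 3 with the constant Temp = 10.
Forcing = -CO2 - 4  [with CO2=-3]  = -1
IceMelt = -3CO2 + 3Temp - 5  [with CO2=-3, Temp=10]  = 34
Albedo = -Forcing + 2CO2 + IceMelt  [with Forcing=-1, CO2=-3, IceMelt=34]  = 29
Without intervention: Forcing = -CO2 - 4  [with CO2=-3]  = -1; Temp = -CO2 + 3  [with CO2=-3]  = 6; IceMelt = -3CO2 + 3Temp - 5  [with CO2=-3, Temp=6]  = 22; Albedo = -Forcing + 2CO2 + IceMelt  [with Forcing=-1, CO2=-3, IceMelt=22]  = 17.
Change = 29 − 17 = 12.

12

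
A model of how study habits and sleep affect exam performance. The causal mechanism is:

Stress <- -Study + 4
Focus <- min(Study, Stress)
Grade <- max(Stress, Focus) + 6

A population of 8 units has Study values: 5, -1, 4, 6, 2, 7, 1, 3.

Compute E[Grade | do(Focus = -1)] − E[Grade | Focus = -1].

-1

Under do(Focus=-1), Focus's equation is replaced by Focus=-1 for every unit. Per-unit Grade: 5, 11, 6, 5, 8, 5, 9, 7. Mean = 7.
Conditioning on Focus=-1 selects the 2 unit(s) with Study ∈ {5, -1}. Their Grade values: 5, 11. Mean = 8.
Difference = 7 − 8 = -1.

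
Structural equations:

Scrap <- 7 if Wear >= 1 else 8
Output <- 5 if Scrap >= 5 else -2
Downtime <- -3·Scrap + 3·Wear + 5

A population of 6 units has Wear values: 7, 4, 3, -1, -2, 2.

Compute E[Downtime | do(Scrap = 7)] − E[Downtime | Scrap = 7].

do(Scrap=7) breaks Scrap's dependence on Wear. With Scrap=7 fixed, Downtime across the units is 5, -4, -7, -19, -22, -10, mean -9.5.
E[Downtime|Scrap=7] averages over only the 4 units with Scrap=7 (Wear = 7, 4, 3, 2): Downtime = 5, -4, -7, -10, mean -4.
Difference = -9.5 − (-4) = -5.5.

-5.5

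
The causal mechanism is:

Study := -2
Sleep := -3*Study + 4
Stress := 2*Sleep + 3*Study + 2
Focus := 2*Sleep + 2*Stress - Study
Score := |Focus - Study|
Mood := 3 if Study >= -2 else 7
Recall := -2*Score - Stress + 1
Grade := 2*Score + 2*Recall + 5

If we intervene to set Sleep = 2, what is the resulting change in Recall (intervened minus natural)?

112

Under do(Sleep=2), the mechanism Sleep := -3*Study + 4 is discarded; Sleep is fixed at 2.
Stress = 2*Sleep + 3*Study + 2  [with Sleep=2, Study=-2]  = 0
Focus = 2*Sleep + 2*Stress - Study  [with Sleep=2, Stress=0, Study=-2]  = 6
Score = |Focus - Study|  [with Focus=6, Study=-2]  = 8
Recall = -2*Score - Stress + 1  [with Score=8, Stress=0]  = -15
Without intervention: Sleep = -3*Study + 4  [with Study=-2]  = 10; Stress = 2*Sleep + 3*Study + 2  [with Sleep=10, Study=-2]  = 16; Focus = 2*Sleep + 2*Stress - Study  [with Sleep=10, Stress=16, Study=-2]  = 54; Score = |Focus - Study|  [with Focus=54, Study=-2]  = 56; Recall = -2*Score - Stress + 1  [with Score=56, Stress=16]  = -127.
Change = -15 − (-127) = 112.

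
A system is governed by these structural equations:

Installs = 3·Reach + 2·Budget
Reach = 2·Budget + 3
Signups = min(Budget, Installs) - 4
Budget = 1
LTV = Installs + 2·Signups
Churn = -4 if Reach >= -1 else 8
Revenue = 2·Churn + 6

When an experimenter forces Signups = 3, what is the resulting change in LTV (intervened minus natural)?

12

The intervention breaks the incoming arrows to Signups: Signups = min(Budget, Installs) - 4 no longer applies, and Signups = 3.
Reach = 2·Budget + 3  [with Budget=1]  = 5
Installs = 3·Reach + 2·Budget  [with Reach=5, Budget=1]  = 17
LTV = Installs + 2·Signups  [with Installs=17, Signups=3]  = 23
Without intervention: Reach = 2·Budget + 3  [with Budget=1]  = 5; Installs = 3·Reach + 2·Budget  [with Reach=5, Budget=1]  = 17; Signups = min(Budget, Installs) - 4  [with Budget=1, Installs=17]  = -3; LTV = Installs + 2·Signups  [with Installs=17, Signups=-3]  = 11.
Change = 23 − 11 = 12.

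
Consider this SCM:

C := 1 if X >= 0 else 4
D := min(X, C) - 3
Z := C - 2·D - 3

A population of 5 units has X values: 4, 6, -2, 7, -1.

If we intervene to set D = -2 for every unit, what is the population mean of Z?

3.2

Under do(D=-2), D's equation is replaced by D=-2 for every unit. Per-unit Z: 2, 2, 5, 2, 5. Mean = 3.2.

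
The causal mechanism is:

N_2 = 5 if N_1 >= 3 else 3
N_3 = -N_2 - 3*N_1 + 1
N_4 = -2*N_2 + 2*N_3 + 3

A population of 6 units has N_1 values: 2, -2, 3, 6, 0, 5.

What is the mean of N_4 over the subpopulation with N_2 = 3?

Observing N_2=3 restricts to units where N_2's equation naturally yields 3: N_1 ∈ {2, -2, 0}. In that subpopulation N_4 = -19, 5, -7, mean -7.

-7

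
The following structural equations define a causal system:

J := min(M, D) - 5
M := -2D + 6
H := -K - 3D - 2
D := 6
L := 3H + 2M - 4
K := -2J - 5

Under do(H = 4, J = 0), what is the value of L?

-4

The joint intervention fixes H = 4, J = 0, removing each variable's own equation.
M = -2D + 6  [with D=6]  = -6
L = 3H + 2M - 4  [with H=4, M=-6]  = -4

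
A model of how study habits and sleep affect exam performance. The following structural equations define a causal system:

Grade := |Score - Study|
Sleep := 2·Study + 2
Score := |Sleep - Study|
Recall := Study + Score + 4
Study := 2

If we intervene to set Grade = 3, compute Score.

4

do(Grade=3) replaces the equation Grade := |Score - Study| with the constant Grade = 3.
Score is not downstream of the intervention, so its value is determined by the original equations.
Sleep = 2·Study + 2  [with Study=2]  = 6
Score = |Sleep - Study|  [with Sleep=6, Study=2]  = 4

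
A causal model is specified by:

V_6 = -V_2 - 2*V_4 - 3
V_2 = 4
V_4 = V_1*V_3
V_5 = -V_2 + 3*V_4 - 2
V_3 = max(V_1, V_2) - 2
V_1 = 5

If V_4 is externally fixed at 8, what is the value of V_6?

-23

Under do(V_4=8), the mechanism V_4 = V_1*V_3 is discarded; V_4 is fixed at 8.
V_6 = -V_2 - 2*V_4 - 3  [with V_2=4, V_4=8]  = -23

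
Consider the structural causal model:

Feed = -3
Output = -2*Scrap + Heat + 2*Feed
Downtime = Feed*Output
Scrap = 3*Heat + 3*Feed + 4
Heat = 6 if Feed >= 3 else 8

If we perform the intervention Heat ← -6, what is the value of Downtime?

-102

do(Heat=-6) replaces the equation Heat = 6 if Feed >= 3 else 8 with the constant Heat = -6.
Scrap = 3*Heat + 3*Feed + 4  [with Heat=-6, Feed=-3]  = -23
Output = -2*Scrap + Heat + 2*Feed  [with Scrap=-23, Heat=-6, Feed=-3]  = 34
Downtime = Feed*Output  [with Feed=-3, Output=34]  = -102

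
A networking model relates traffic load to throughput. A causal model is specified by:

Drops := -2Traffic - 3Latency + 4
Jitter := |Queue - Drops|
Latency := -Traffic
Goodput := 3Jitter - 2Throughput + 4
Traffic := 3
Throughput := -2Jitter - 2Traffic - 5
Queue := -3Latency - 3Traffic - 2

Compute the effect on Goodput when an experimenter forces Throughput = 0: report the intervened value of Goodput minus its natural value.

-58

Intervening sets Throughput = 0 and removes its equation (Throughput := -2Jitter - 2Traffic - 5).
Latency = -Traffic  [with Traffic=3]  = -3
Queue = -3Latency - 3Traffic - 2  [with Latency=-3, Traffic=3]  = -2
Drops = -2Traffic - 3Latency + 4  [with Traffic=3, Latency=-3]  = 7
Jitter = |Queue - Drops|  [with Queue=-2, Drops=7]  = 9
Goodput = 3Jitter - 2Throughput + 4  [with Jitter=9, Throughput=0]  = 31
Without intervention: Latency = -Traffic  [with Traffic=3]  = -3; Queue = -3Latency - 3Traffic - 2  [with Latency=-3, Traffic=3]  = -2; Drops = -2Traffic - 3Latency + 4  [with Traffic=3, Latency=-3]  = 7; Jitter = |Queue - Drops|  [with Queue=-2, Drops=7]  = 9; Throughput = -2Jitter - 2Traffic - 5  [with Jitter=9, Traffic=3]  = -29; Goodput = 3Jitter - 2Throughput + 4  [with Jitter=9, Throughput=-29]  = 89.
Change = 31 − 89 = -58.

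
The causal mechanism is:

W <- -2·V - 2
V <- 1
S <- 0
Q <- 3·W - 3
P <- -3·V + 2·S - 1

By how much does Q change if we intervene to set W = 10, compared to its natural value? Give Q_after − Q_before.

42

Intervening sets W = 10 and removes its equation (W <- -2·V - 2).
Q = 3·W - 3  [with W=10]  = 27
Without intervention: W = -2·V - 2  [with V=1]  = -4; Q = 3·W - 3  [with W=-4]  = -15.
Change = 27 − (-15) = 42.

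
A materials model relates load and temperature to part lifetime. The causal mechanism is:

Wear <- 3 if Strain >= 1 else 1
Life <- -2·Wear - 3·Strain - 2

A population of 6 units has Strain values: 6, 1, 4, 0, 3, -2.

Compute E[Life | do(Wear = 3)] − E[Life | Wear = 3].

do(Wear=3) breaks Wear's dependence on Strain. With Wear=3 fixed, Life across the units is -26, -11, -20, -8, -17, -2, mean -14.
E[Life|Wear=3] averages over only the 4 units with Wear=3 (Strain = 6, 1, 4, 3): Life = -26, -11, -20, -17, mean -18.5.
Difference = -14 − (-18.5) = 4.5.

4.5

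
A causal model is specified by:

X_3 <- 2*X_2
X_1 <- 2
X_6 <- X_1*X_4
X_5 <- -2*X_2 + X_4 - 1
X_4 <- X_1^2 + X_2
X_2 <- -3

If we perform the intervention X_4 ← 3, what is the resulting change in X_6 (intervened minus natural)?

Under do(X_4=3), the mechanism X_4 <- X_1^2 + X_2 is discarded; X_4 is fixed at 3.
X_6 = X_1*X_4  [with X_1=2, X_4=3]  = 6
Without intervention: X_4 = X_1^2 + X_2  [with X_1=2, X_2=-3]  = 1; X_6 = X_1*X_4  [with X_1=2, X_4=1]  = 2.
Change = 6 − 2 = 4.

4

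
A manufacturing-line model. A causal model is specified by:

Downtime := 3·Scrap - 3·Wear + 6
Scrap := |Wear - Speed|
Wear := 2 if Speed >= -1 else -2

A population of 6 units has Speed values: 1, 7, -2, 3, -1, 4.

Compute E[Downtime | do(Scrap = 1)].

5

The intervention sets Scrap=1 in all 6 units regardless of Speed. Recomputing Downtime per unit gives 3, 3, 15, 3, 3, 3; average 5.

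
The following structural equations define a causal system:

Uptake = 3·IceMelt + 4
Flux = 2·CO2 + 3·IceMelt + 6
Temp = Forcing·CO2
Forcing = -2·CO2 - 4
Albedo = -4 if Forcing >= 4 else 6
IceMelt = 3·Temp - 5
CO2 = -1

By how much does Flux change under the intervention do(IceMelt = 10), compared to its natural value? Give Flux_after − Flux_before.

27

Under do(IceMelt=10), the mechanism IceMelt = 3·Temp - 5 is discarded; IceMelt is fixed at 10.
Flux = 2·CO2 + 3·IceMelt + 6  [with CO2=-1, IceMelt=10]  = 34
Without intervention: Forcing = -2·CO2 - 4  [with CO2=-1]  = -2; Temp = Forcing·CO2  [with Forcing=-2, CO2=-1]  = 2; IceMelt = 3·Temp - 5  [with Temp=2]  = 1; Flux = 2·CO2 + 3·IceMelt + 6  [with CO2=-1, IceMelt=1]  = 7.
Change = 34 − 7 = 27.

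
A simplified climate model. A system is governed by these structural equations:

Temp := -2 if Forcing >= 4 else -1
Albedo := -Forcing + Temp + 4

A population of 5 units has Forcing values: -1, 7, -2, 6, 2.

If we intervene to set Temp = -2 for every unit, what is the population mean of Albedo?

The intervention sets Temp=-2 in all 5 units regardless of Forcing. Recomputing Albedo per unit gives 3, -5, 4, -4, 0; average -0.4.

-0.4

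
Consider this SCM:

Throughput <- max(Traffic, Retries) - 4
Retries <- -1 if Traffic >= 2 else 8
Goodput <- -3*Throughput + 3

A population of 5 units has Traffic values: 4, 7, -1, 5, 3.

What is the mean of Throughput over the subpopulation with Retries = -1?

0.75

Observing Retries=-1 restricts to units where Retries's equation naturally yields -1: Traffic ∈ {4, 7, 5, 3}. In that subpopulation Throughput = 0, 3, 1, -1, mean 0.75.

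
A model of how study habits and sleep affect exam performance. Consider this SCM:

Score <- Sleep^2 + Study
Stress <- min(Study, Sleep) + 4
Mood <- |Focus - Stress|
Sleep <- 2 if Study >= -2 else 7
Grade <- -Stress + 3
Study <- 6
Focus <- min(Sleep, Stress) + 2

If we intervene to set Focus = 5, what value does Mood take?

Under do(Focus=5), the mechanism Focus <- min(Sleep, Stress) + 2 is discarded; Focus is fixed at 5.
Sleep = 2 if Study >= -2 else 7  [with Study=6]  = 2
Stress = min(Study, Sleep) + 4  [with Study=6, Sleep=2]  = 6
Mood = |Focus - Stress|  [with Focus=5, Stress=6]  = 1

1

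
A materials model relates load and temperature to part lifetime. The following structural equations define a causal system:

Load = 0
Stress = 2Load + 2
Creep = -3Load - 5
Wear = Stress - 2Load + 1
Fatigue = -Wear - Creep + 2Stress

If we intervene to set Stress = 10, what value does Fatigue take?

14

do(Stress=10) replaces the equation Stress = 2Load + 2 with the constant Stress = 10.
Creep = -3Load - 5  [with Load=0]  = -5
Wear = Stress - 2Load + 1  [with Stress=10, Load=0]  = 11
Fatigue = -Wear - Creep + 2Stress  [with Wear=11, Creep=-5, Stress=10]  = 14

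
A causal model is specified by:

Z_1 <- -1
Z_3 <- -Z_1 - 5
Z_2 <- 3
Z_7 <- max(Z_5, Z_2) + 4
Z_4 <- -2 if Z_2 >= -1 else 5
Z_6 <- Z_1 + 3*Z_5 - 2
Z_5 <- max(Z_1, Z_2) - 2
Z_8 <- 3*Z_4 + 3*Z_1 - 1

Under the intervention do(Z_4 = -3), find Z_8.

do(Z_4=-3) replaces the equation Z_4 <- -2 if Z_2 >= -1 else 5 with the constant Z_4 = -3.
Z_8 = 3*Z_4 + 3*Z_1 - 1  [with Z_4=-3, Z_1=-1]  = -13

-13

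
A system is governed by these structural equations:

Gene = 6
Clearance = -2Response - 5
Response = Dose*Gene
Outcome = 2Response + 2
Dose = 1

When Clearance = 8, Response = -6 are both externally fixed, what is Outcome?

-10

The joint intervention fixes Clearance = 8, Response = -6, removing each variable's own equation.
Outcome = 2Response + 2  [with Response=-6]  = -10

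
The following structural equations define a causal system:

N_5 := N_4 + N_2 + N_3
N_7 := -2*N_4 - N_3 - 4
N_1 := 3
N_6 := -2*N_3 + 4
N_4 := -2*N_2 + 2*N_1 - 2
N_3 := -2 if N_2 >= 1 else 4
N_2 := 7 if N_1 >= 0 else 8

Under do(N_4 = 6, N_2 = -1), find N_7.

-20

Under do(N_4 = 6, N_2 = -1), each intervened variable's structural equation is replaced by its fixed value.
N_3 = -2 if N_2 >= 1 else 4  [with N_2=-1]  = 4
N_7 = -2*N_4 - N_3 - 4  [with N_4=6, N_3=4]  = -20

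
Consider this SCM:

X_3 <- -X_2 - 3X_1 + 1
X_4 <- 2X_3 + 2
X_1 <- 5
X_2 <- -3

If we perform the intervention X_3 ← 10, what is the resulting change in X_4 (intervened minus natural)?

The intervention breaks the incoming arrows to X_3: X_3 <- -X_2 - 3X_1 + 1 no longer applies, and X_3 = 10.
X_4 = 2X_3 + 2  [with X_3=10]  = 22
Without intervention: X_3 = -X_2 - 3X_1 + 1  [with X_2=-3, X_1=5]  = -11; X_4 = 2X_3 + 2  [with X_3=-11]  = -20.
Change = 22 − (-20) = 42.

42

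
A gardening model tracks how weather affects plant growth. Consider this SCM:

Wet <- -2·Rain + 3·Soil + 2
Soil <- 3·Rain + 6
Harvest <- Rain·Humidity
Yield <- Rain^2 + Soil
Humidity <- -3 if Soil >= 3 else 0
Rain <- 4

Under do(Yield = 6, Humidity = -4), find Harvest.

Setting Yield = 6, Humidity = -4 by intervention discards those variables' equations.
Harvest = Rain·Humidity  [with Rain=4, Humidity=-4]  = -16

-16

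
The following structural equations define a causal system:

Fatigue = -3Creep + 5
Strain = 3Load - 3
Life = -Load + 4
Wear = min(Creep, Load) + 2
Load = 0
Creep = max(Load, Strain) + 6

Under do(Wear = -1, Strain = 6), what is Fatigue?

-31

The joint intervention fixes Wear = -1, Strain = 6, removing each variable's own equation.
Creep = max(Load, Strain) + 6  [with Load=0, Strain=6]  = 12
Fatigue = -3Creep + 5  [with Creep=12]  = -31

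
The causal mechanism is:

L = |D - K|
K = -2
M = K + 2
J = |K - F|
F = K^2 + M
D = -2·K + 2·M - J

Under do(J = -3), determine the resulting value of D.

7

Intervening sets J = -3 and removes its equation (J = |K - F|).
M = K + 2  [with K=-2]  = 0
D = -2·K + 2·M - J  [with K=-2, M=0, J=-3]  = 7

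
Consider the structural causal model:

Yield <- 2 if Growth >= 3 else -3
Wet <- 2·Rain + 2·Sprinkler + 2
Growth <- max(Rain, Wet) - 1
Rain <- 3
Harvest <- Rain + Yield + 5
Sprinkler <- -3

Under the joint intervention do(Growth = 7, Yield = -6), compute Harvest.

2

The joint intervention fixes Growth = 7, Yield = -6, removing each variable's own equation.
Harvest = Rain + Yield + 5  [with Rain=3, Yield=-6]  = 2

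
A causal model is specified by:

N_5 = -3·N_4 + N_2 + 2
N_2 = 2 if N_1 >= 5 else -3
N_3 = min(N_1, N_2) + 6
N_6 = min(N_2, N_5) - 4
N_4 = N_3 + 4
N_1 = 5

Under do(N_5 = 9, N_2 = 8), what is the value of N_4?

Setting N_5 = 9, N_2 = 8 by intervention discards those variables' equations.
N_3 = min(N_1, N_2) + 6  [with N_1=5, N_2=8]  = 11
N_4 = N_3 + 4  [with N_3=11]  = 15

15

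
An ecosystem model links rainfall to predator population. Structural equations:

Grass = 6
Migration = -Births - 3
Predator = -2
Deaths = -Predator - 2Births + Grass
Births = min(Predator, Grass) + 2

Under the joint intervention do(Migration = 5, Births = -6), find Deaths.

Under do(Migration = 5, Births = -6), each intervened variable's structural equation is replaced by its fixed value.
Deaths = -Predator - 2Births + Grass  [with Predator=-2, Births=-6, Grass=6]  = 20

20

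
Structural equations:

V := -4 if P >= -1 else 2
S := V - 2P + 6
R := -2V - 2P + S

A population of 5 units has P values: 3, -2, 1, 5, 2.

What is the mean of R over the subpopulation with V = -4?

E[R|V=-4] averages over only the 4 units with V=-4 (P = 3, 1, 5, 2): R = -2, 6, -10, 2, mean -1.

-1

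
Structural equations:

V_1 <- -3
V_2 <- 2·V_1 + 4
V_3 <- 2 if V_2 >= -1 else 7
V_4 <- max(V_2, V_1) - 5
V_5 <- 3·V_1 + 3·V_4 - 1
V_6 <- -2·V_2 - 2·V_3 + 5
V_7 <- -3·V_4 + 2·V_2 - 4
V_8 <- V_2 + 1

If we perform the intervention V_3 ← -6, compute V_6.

21

The intervention breaks the incoming arrows to V_3: V_3 <- 2 if V_2 >= -1 else 7 no longer applies, and V_3 = -6.
V_2 = 2·V_1 + 4  [with V_1=-3]  = -2
V_6 = -2·V_2 - 2·V_3 + 5  [with V_2=-2, V_3=-6]  = 21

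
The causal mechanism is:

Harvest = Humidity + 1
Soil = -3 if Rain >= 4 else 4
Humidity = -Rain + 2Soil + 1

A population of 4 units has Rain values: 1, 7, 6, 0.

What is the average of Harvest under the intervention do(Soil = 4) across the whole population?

Under do(Soil=4), Soil's equation is replaced by Soil=4 for every unit. Per-unit Harvest: 9, 3, 4, 10. Mean = 6.5.

6.5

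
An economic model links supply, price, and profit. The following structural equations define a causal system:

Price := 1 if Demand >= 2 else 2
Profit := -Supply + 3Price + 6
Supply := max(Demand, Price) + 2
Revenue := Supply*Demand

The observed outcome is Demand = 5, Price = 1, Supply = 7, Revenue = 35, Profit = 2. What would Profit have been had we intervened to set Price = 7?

do(Price=7) replaces the equation Price := 1 if Demand >= 2 else 2 with the constant Price = 7.
Supply = max(Demand, Price) + 2  [with Demand=5, Price=7]  = 9
Profit = -Supply + 3Price + 6  [with Supply=9, Price=7]  = 18

18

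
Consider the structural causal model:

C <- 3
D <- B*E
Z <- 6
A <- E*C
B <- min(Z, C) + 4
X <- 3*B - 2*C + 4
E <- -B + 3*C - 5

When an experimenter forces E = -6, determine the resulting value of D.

Under do(E=-6), the mechanism E <- -B + 3*C - 5 is discarded; E is fixed at -6.
B = min(Z, C) + 4  [with Z=6, C=3]  = 7
D = B*E  [with B=7, E=-6]  = -42

-42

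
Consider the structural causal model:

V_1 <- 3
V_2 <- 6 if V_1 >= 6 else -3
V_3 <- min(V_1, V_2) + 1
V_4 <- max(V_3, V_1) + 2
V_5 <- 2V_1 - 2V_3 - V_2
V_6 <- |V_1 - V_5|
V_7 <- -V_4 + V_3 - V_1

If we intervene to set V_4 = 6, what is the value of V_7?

The intervention breaks the incoming arrows to V_4: V_4 <- max(V_3, V_1) + 2 no longer applies, and V_4 = 6.
V_2 = 6 if V_1 >= 6 else -3  [with V_1=3]  = -3
V_3 = min(V_1, V_2) + 1  [with V_1=3, V_2=-3]  = -2
V_7 = -V_4 + V_3 - V_1  [with V_4=6, V_3=-2, V_1=3]  = -11

-11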